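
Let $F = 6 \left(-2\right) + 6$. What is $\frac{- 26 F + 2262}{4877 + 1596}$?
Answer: $\frac{2418}{6473} \approx 0.37355$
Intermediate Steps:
$F = -6$ ($F = -12 + 6 = -6$)
$\frac{- 26 F + 2262}{4877 + 1596} = \frac{\left(-26\right) \left(-6\right) + 2262}{4877 + 1596} = \frac{156 + 2262}{6473} = 2418 \cdot \frac{1}{6473} = \frac{2418}{6473}$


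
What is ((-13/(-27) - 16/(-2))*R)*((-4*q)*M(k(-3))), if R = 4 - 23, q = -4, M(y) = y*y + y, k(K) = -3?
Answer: -139232/9 ≈ -15470.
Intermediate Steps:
M(y) = y + y² (M(y) = y² + y = y + y²)
R = -19
((-13/(-27) - 16/(-2))*R)*((-4*q)*M(k(-3))) = ((-13/(-27) - 16/(-2))*(-19))*((-4*(-4))*(-3*(1 - 3))) = ((-13*(-1/27) - 16*(-½))*(-19))*(16*(-3*(-2))) = ((13/27 + 8)*(-19))*(16*6) = ((229/27)*(-19))*96 = -4351/27*96 = -139232/9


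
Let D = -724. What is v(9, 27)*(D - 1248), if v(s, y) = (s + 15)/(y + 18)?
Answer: -15776/15 ≈ -1051.7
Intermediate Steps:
v(s, y) = (15 + s)/(18 + y)
v(9, 27)*(D - 1248) = ((15 + 9)/(18 + 27))*(-724 - 1248) = (24/45)*(-1972) = ((1/45)*24)*(-1972) = (8/15)*(-1972) = -15776/15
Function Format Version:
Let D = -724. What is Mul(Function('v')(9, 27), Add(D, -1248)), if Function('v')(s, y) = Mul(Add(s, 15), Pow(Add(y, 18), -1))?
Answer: Rational(-15776, 15) ≈ -1051.7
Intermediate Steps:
Function('v')(s, y) = Mul(Pow(Add(18, y), -1), Add(15, s)) (Function('v')(s, y) = Mul(Add(15, s), Pow(Add(18, y), -1)) = Mul(Pow(Add(18, y), -1), Add(15, s)))
Mul(Function('v')(9, 27), Add(D, -1248)) = Mul(Mul(Pow(Add(18, 27), -1), Add(15, 9)), Add(-724, -1248)) = Mul(Mul(Pow(45, -1), 24), -1972) = Mul(Mul(Rational(1, 45), 24), -1972) = Mul(Rational(8, 15), -1972) = Rational(-15776, 15)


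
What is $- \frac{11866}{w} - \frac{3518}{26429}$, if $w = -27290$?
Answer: $\frac{108800147}{360623705} \approx 0.3017$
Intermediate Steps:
$- \frac{11866}{w} - \frac{3518}{26429} = - \frac{11866}{-27290} - \frac{3518}{26429} = \left(-11866\right) \left(- \frac{1}{27290}\right) - \frac{3518}{26429} = \frac{5933}{13645} - \frac{3518}{26429} = \frac{108800147}{360623705}$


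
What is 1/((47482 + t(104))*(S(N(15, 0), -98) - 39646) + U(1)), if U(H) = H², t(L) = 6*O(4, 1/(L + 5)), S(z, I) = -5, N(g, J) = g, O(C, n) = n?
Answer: -109/205215495035 ≈ -5.3115e-10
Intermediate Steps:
t(L) = 6/(5 + L) (t(L) = 6/(L + 5) = 6/(5 + L))
1/((47482 + t(104))*(S(N(15, 0), -98) - 39646) + U(1)) = 1/((47482 + 6/(5 + 104))*(-5 - 39646) + 1²) = 1/((47482 + 6/109)*(-39651) + 1) = 1/((5175544/109)*(-39651) + 1) = 1/(-205215495144/109 + 1) = 1/(-205215495035/109) = -109/205215495035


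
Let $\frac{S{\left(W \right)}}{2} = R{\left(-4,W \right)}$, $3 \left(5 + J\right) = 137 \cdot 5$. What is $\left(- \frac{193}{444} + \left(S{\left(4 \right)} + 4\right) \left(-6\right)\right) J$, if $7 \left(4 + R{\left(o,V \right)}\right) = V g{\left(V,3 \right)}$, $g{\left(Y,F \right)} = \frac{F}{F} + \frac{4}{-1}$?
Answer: $\frac{45954295}{4662} \approx 9857.2$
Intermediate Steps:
$g{\left(Y,F \right)} = -3$ ($g{\left(Y,F \right)} = 1 + 4 \left(-1\right) = 1 - 4 = -3$)
$J = \frac{670}{3}$ ($J = -5 + \frac{137 \cdot 5}{3} = -5 + \frac{1}{3} \cdot 685 = -5 + \frac{685}{3} = \frac{670}{3} \approx 223.33$)
$R{\left(o,V \right)} = -4 - \frac{3 V}{7}$ ($R{\left(o,V \right)} = -4 + \frac{V \left(-3\right)}{7} = -4 + \frac{\left(-3\right) V}{7} = -4 - \frac{3 V}{7}$)
$S{\left(W \right)} = -8 - \frac{6 W}{7}$ ($S{\left(W \right)} = 2 \left(-4 - \frac{3 W}{7}\right) = -8 - \frac{6 W}{7}$)
$\left(- \frac{193}{444} + \left(S{\left(4 \right)} + 4\right) \left(-6\right)\right) J = \left(- \frac{193}{444} + \left(\left(-8 - \frac{24}{7}\right) + 4\right) \left(-6\right)\right) \frac{670}{3} = \left(\left(-193\right) \frac{1}{444} + \left(\left(-8 - \frac{24}{7}\right) + 4\right) \left(-6\right)\right) \frac{670}{3} = \left(- \frac{193}{444} + \left(- \frac{80}{7} + 4\right) \left(-6\right)\right) \frac{670}{3} = \left(- \frac{193}{444} - - \frac{312}{7}\right) \frac{670}{3} = \left(- \frac{193}{444} + \frac{312}{7}\right) \frac{670}{3} = \frac{137177}{3108} \cdot \frac{670}{3} = \frac{45954295}{4662}$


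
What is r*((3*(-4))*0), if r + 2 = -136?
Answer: 0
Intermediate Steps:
r = -138 (r = -2 - 136 = -138)
r*((3*(-4))*0) = -138*3*(-4)*0 = -(-1656)*0 = -138*0 = 0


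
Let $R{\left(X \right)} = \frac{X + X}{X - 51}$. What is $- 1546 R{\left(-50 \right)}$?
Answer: $- \frac{154600}{101} \approx -1530.7$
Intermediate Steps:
$R{\left(X \right)} = \frac{2 X}{-51 + X}$
$- 1546 R{\left(-50 \right)} = - 1546 \cdot 2 \left(-50\right) \frac{1}{-51 - 50} = - 1546 \cdot 2 \left(-50\right) \frac{1}{-101} = - 1546 \cdot 2 \left(-50\right) \left(- \frac{1}{101}\right) = \left(-1546\right) \frac{100}{101} = - \frac{154600}{101}$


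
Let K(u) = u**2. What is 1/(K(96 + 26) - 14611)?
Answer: 1/273 ≈ 0.0036630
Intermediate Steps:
1/(K(96 + 26) - 14611) = 1/((96 + 26)**2 - 14611) = 1/(122**2 - 14611) = 1/(14884 - 14611) = 1/273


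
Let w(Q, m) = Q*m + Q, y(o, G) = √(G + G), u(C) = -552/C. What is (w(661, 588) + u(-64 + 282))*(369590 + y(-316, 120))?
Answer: 15684137450150/109 + 169746340*√15/109 ≈ 1.4390e+11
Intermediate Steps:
y(o, G) = √2*√G (y(o, G) = √(2*G) = √2*√G)
w(Q, m) = Q + Q*m
(w(661, 588) + u(-64 + 282))*(369590 + y(-316, 120)) = (661*(1 + 588) - 552/(-64 + 282))*(369590 + √2*√120) = (661*589 - 552/218)*(369590 + √2*(2*√30)) = (389329 - 552*1/218)*(369590 + 4*√15) = (389329 - 276/109)*(369590 + 4*√15) = 42436585*(369590 + 4*√15)/109 = 15684137450150/109 + 169746340*√15/109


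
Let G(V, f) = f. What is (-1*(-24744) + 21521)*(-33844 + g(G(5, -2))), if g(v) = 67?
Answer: -1562692905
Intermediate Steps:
(-1*(-24744) + 21521)*(-33844 + g(G(5, -2))) = (-1*(-24744) + 21521)*(-33844 + 67) = (24744 + 21521)*(-33777) = 46265*(-33777) = -1562692905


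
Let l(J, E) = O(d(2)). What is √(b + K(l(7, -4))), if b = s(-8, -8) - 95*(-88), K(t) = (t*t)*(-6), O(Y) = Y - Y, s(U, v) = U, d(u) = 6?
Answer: 12*√58 ≈ 91.389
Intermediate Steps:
O(Y) = 0
l(J, E) = 0
K(t) = -6*t² (K(t) = t²*(-6) = -6*t²)
b = 8352 (b = -8 - 95*(-88) = -8 + 8360 = 8352)
√(b + K(l(7, -4))) = √(8352 - 6*0²) = √(8352 - 6*0) = √(8352 + 0) = √8352 = 12*√58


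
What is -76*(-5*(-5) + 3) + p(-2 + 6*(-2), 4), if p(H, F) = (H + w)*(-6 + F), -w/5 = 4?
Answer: -2060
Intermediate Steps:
w = -20 (w = -5*4 = -20)
p(H, F) = (-20 + H)*(-6 + F) (p(H, F) = (H - 20)*(-6 + F) = (-20 + H)*(-6 + F))
-76*(-5*(-5) + 3) + p(-2 + 6*(-2), 4) = -76*(-5*(-5) + 3) + (120 - 20*4 - 6*(-2 + 6*(-2)) + 4*(-2 + 6*(-2))) = -76*(25 + 3) + (120 - 80 - 6*(-2 - 12) + 4*(-2 - 12)) = -76*28 + (120 - 80 - 6*(-14) + 4*(-14)) = -2128 + (120 - 80 + 84 - 56) = -2128 + 68 = -2060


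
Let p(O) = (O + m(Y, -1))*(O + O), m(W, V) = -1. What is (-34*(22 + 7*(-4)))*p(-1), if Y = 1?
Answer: 816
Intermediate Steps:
p(O) = 2*O*(-1 + O) (p(O) = (O - 1)*(O + O) = (-1 + O)*(2*O) = 2*O*(-1 + O))
(-34*(22 + 7*(-4)))*p(-1) = (-34*(22 + 7*(-4)))*(2*(-1)*(-1 - 1)) = (-34*(22 - 28))*(2*(-1)*(-2)) = -34*(-6)*4 = 204*4 = 816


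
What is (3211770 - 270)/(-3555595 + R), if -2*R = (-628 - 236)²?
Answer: -3211500/3928843 ≈ -0.81742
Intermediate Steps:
R = -373248 (R = -(-628 - 236)²/2 = -½*(-864)² = -½*746496 = -373248)
(3211770 - 270)/(-3555595 + R) = (3211770 - 270)/(-3555595 - 373248) = 3211500/(-3928843) = 3211500*(-1/3928843) = -3211500/3928843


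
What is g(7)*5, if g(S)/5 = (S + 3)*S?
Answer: 1750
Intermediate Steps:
g(S) = 5*S*(3 + S) (g(S) = 5*((S + 3)*S) = 5*((3 + S)*S) = 5*(S*(3 + S)) = 5*S*(3 + S))
g(7)*5 = (5*7*(3 + 7))*5 = (5*7*10)*5 = 350*5 = 1750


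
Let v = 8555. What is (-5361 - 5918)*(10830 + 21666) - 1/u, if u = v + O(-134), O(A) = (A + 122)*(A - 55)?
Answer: -3966871762033/10823 ≈ -3.6652e+8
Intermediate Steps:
O(A) = (-55 + A)*(122 + A) (O(A) = (122 + A)*(-55 + A) = (-55 + A)*(122 + A))
u = 10823 (u = 8555 + (-6710 + (-134)² + 67*(-134)) = 8555 + (-6710 + 17956 - 8978) = 8555 + 2268 = 10823)
(-5361 - 5918)*(10830 + 21666) - 1/u = (-5361 - 5918)*(10830 + 21666) - 1/10823 = -11279*32496 - 1*1/10823 = -366522384 - 1/10823 = -3966871762033/10823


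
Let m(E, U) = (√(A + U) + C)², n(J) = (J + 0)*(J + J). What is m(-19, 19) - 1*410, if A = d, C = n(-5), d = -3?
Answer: 2506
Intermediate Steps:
n(J) = 2*J² (n(J) = J*(2*J) = 2*J²)
C = 50 (C = 2*(-5)² = 2*25 = 50)
A = -3
m(E, U) = (50 + √(-3 + U))² (m(E, U) = (√(-3 + U) + 50)² = (50 + √(-3 + U))²)
m(-19, 19) - 1*410 = (50 + √(-3 + 19))² - 1*410 = (50 + √16)² - 410 = (50 + 4)² - 410 = 54² - 410 = 2916 - 410 = 2506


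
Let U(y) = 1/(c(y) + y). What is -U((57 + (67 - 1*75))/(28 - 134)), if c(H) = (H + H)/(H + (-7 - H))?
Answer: 106/35 ≈ 3.0286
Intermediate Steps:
c(H) = -2*H/7 (c(H) = (2*H)/(-7) = (2*H)*(-⅐) = -2*H/7)
U(y) = 7/(5*y) (U(y) = 1/(-2*y/7 + y) = 1/(5*y/7) = 7/(5*y))
-U((57 + (67 - 1*75))/(28 - 134)) = -7/(5*((57 + (67 - 1*75))/(28 - 134))) = -7/(5*((57 + (67 - 75))/(-106))) = -7/(5*((57 - 8)*(-1/106))) = -7/(5*(49*(-1/106))) = -7/(5*(-49/106)) = -7*(-106)/(5*49) = -1*(-106/35) = 106/35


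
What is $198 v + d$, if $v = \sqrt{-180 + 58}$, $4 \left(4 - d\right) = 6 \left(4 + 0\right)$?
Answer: $-2 + 198 i \sqrt{122} \approx -2.0 + 2187.0 i$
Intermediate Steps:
$d = -2$ ($d = 4 - \frac{6 \left(4 + 0\right)}{4} = 4 - \frac{6 \cdot 4}{4} = 4 - 6 = -2$)
$v = i \sqrt{122}$ ($v = \sqrt{-122} = i \sqrt{122} \approx 11.045 i$)
$198 v + d = 198 i \sqrt{122} - 2 = -2 + 198 i \sqrt{122}$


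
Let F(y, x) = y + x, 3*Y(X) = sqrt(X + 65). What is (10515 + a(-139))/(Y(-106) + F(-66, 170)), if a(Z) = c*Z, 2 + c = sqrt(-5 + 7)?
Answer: 10102248/97385 - 130104*sqrt(2)/97385 - 32379*I*sqrt(41)/97385 + 417*I*sqrt(82)/97385 ≈ 101.85 - 2.0902*I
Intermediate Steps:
c = -2 + sqrt(2) (c = -2 + sqrt(-5 + 7) = -2 + sqrt(2) ≈ -0.58579)
Y(X) = sqrt(65 + X)/3 (Y(X) = sqrt(X + 65)/3 = sqrt(65 + X)/3)
F(y, x) = x + y
a(Z) = Z*(-2 + sqrt(2)) (a(Z) = (-2 + sqrt(2))*Z = Z*(-2 + sqrt(2)))
(10515 + a(-139))/(Y(-106) + F(-66, 170)) = (10515 - 139*(-2 + sqrt(2)))/(sqrt(65 - 106)/3 + (170 - 66)) = (10515 + (278 - 139*sqrt(2)))/(sqrt(-41)/3 + 104) = (10793 - 139*sqrt(2))/((I*sqrt(41))/3 + 104) = (10793 - 139*sqrt(2))/(I*sqrt(41)/3 + 104) = (10793 - 139*sqrt(2))/(104 + I*sqrt(41)/3)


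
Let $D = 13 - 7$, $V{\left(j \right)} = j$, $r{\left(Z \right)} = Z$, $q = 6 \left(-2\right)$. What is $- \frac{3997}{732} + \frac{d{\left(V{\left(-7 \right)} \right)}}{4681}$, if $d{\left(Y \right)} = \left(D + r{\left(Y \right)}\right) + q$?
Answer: $- \frac{18719473}{3426492} \approx -5.4632$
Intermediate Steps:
$q = -12$
$D = 6$ ($D = 13 - 7 = 6$)
$d{\left(Y \right)} = -6 + Y$ ($d{\left(Y \right)} = \left(6 + Y\right) - 12 = -6 + Y$)
$- \frac{3997}{732} + \frac{d{\left(V{\left(-7 \right)} \right)}}{4681} = - \frac{3997}{732} + \frac{-6 - 7}{4681} = \left(-3997\right) \frac{1}{732} - \frac{13}{4681} = - \frac{3997}{732} - \frac{13}{4681} = - \frac{18719473}{3426492}$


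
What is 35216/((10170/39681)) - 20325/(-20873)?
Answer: 1620459119281/11793245 ≈ 1.3741e+5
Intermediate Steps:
35216/((10170/39681)) - 20325/(-20873) = 35216/((10170*(1/39681))) - 20325*(-1/20873) = 35216/(1130/4409) + 20325/20873 = 35216*(4409/1130) + 20325/20873 = 77633672/565 + 20325/20873 = 1620459119281/11793245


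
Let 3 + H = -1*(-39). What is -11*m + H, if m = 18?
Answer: -162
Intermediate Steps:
H = 36 (H = -3 - 1*(-39) = -3 + 39 = 36)
-11*m + H = -11*18 + 36 = -198 + 36 = -162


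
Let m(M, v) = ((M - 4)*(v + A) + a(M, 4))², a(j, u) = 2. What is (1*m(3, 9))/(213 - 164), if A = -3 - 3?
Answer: 1/49 ≈ 0.020408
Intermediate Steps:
A = -6
m(M, v) = (2 + (-6 + v)*(-4 + M))² (m(M, v) = ((M - 4)*(v - 6) + 2)² = ((-4 + M)*(-6 + v) + 2)² = ((-6 + v)*(-4 + M) + 2)² = (2 + (-6 + v)*(-4 + M))²)
(1*m(3, 9))/(213 - 164) = (1*(26 - 6*3 - 4*9 + 3*9)²)/(213 - 164) = (1*(26 - 18 - 36 + 27)²)/49 = (1*(-1)²)*(1/49) = (1*1)*(1/49) = 1*(1/49) = 1/49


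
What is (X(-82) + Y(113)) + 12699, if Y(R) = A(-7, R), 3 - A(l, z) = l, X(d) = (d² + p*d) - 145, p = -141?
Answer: 30850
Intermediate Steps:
X(d) = -145 + d² - 141*d (X(d) = (d² - 141*d) - 145 = -145 + d² - 141*d)
A(l, z) = 3 - l
Y(R) = 10 (Y(R) = 3 - 1*(-7) = 3 + 7 = 10)
(X(-82) + Y(113)) + 12699 = ((-145 + (-82)² - 141*(-82)) + 10) + 12699 = ((-145 + 6724 + 11562) + 10) + 12699 = (18141 + 10) + 12699 = 18151 + 12699 = 30850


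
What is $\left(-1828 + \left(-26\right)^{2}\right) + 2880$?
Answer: $1728$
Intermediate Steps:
$\left(-1828 + \left(-26\right)^{2}\right) + 2880 = \left(-1828 + 676\right) + 2880 = -1152 + 2880 = 1728$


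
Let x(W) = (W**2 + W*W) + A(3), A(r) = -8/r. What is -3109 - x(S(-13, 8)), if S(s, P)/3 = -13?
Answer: -18445/3 ≈ -6148.3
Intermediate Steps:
S(s, P) = -39 (S(s, P) = 3*(-13) = -39)
x(W) = -8/3 + 2*W**2 (x(W) = (W**2 + W*W) - 8/3 = (W**2 + W**2) - 8*1/3 = 2*W**2 - 8/3 = -8/3 + 2*W**2)
-3109 - x(S(-13, 8)) = -3109 - (-8/3 + 2*(-39)**2) = -3109 - (-8/3 + 2*1521) = -3109 - (-8/3 + 3042) = -3109 - 1*9118/3 = -3109 - 9118/3 = -18445/3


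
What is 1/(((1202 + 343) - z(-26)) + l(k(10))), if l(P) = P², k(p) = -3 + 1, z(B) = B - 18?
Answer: 1/1593 ≈ 0.00062775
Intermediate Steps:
z(B) = -18 + B
k(p) = -2
1/(((1202 + 343) - z(-26)) + l(k(10))) = 1/(((1202 + 343) - (-18 - 26)) + (-2)²) = 1/((1545 - 1*(-44)) + 4) = 1/((1545 + 44) + 4) = 1/(1589 + 4) = 1/1593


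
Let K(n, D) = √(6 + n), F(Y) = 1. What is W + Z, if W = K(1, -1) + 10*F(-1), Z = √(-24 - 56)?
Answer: 10 + √7 + 4*I*√5 ≈ 12.646 + 8.9443*I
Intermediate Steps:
Z = 4*I*√5 (Z = √(-80) = 4*I*√5 ≈ 8.9443*I)
W = 10 + √7 (W = √(6 + 1) + 10*1 = √7 + 10 = 10 + √7 ≈ 12.646)
W + Z = (10 + √7) + 4*I*√5 = 10 + √7 + 4*I*√5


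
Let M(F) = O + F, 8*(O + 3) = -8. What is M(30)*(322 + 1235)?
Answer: 40482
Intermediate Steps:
O = -4 (O = -3 + (1/8)*(-8) = -3 - 1 = -4)
M(F) = -4 + F
M(30)*(322 + 1235) = (-4 + 30)*(322 + 1235) = 26*1557 = 40482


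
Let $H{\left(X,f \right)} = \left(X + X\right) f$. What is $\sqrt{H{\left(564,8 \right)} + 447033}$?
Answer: $3 \sqrt{50673} \approx 675.32$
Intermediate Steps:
$H{\left(X,f \right)} = 2 X f$
$\sqrt{H{\left(564,8 \right)} + 447033} = \sqrt{2 \cdot 564 \cdot 8 + 447033} = \sqrt{9024 + 447033} = \sqrt{456057} = 3 \sqrt{50673}$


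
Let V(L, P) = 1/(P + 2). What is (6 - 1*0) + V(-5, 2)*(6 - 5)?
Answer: 25/4 ≈ 6.2500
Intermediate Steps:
V(L, P) = 1/(2 + P)
(6 - 1*0) + V(-5, 2)*(6 - 5) = (6 - 1*0) + (6 - 5)/(2 + 2) = (6 + 0) + 1/4 = 6 + (1/4)*1 = 6 + 1/4 = 25/4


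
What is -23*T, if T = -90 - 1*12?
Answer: 2346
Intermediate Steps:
T = -102 (T = -90 - 12 = -102)
-23*T = -23*(-102) = 2346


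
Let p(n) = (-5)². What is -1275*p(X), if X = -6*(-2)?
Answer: -31875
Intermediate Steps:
X = 12
p(n) = 25
-1275*p(X) = -1275*25 = -31875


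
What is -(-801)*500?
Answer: 400500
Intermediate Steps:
-(-801)*500 = -1*(-400500) = 400500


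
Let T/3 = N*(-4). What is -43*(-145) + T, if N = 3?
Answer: 6199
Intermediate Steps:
T = -36 (T = 3*(3*(-4)) = 3*(-12) = -36)
-43*(-145) + T = -43*(-145) - 36 = 6235 - 36 = 6199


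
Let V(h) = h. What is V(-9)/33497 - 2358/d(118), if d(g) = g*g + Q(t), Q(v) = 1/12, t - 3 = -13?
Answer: -949334913/5596980233 ≈ -0.16962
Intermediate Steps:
t = -10 (t = 3 - 13 = -10)
Q(v) = 1/12
d(g) = 1/12 + g**2 (d(g) = g*g + 1/12 = g**2 + 1/12 = 1/12 + g**2)
V(-9)/33497 - 2358/d(118) = -9/33497 - 2358/(1/12 + 118**2) = -9*1/33497 - 2358/(1/12 + 13924) = -9/33497 - 2358/167089/12 = -9/33497 - 2358*12/167089 = -9/33497 - 28296/167089 = -949334913/5596980233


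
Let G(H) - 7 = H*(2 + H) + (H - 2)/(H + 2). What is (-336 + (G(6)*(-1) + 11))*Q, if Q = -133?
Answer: 101213/2 ≈ 50607.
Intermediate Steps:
G(H) = 7 + H*(2 + H) + (-2 + H)/(2 + H) (G(H) = 7 + (H*(2 + H) + (H - 2)/(H + 2)) = 7 + (H*(2 + H) + (-2 + H)/(2 + H)) = 7 + H*(2 + H) + (-2 + H)/(2 + H))
(-336 + (G(6)*(-1) + 11))*Q = (-336 + (((12 + 6³ + 4*6² + 12*6)/(2 + 6))*(-1) + 11))*(-133) = (-336 + (((12 + 216 + 4*36 + 72)/8)*(-1) + 11))*(-133) = (-336 + (((12 + 216 + 144 + 72)/8)*(-1) + 11))*(-133) = (-336 + (((⅛)*444)*(-1) + 11))*(-133) = (-336 + ((111/2)*(-1) + 11))*(-133) = (-336 + (-111/2 + 11))*(-133) = (-336 - 89/2)*(-133) = -761/2*(-133) = 101213/2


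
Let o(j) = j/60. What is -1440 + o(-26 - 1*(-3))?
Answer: -86423/60 ≈ -1440.4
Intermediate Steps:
o(j) = j/60 (o(j) = j*(1/60) = j/60)
-1440 + o(-26 - 1*(-3)) = -1440 + (-26 - 1*(-3))/60 = -1440 + (-26 + 3)/60 = -1440 + (1/60)*(-23) = -1440 - 23/60 = -86423/60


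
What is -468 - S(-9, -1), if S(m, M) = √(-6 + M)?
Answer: -468 - I*√7 ≈ -468.0 - 2.6458*I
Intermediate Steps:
-468 - S(-9, -1) = -468 - √(-6 - 1) = -468 - √(-7) = -468 - I*√7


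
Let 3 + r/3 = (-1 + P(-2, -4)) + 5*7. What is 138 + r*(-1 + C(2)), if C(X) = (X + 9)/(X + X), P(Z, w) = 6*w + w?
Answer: 615/4 ≈ 153.75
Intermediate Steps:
P(Z, w) = 7*w
C(X) = (9 + X)/(2*X) (C(X) = (9 + X)/((2*X)) = (9 + X)*(1/(2*X)) = (9 + X)/(2*X))
r = 9 (r = -9 + 3*((-1 + 7*(-4)) + 5*7) = -9 + 3*((-1 - 28) + 35) = -9 + 3*(-29 + 35) = -9 + 3*6 = -9 + 18 = 9)
138 + r*(-1 + C(2)) = 138 + 9*(-1 + (½)*(9 + 2)/2) = 138 + 9*(-1 + (½)*(½)*11) = 138 + 9*(-1 + 11/4) = 138 + 9*(7/4) = 138 + 63/4 = 615/4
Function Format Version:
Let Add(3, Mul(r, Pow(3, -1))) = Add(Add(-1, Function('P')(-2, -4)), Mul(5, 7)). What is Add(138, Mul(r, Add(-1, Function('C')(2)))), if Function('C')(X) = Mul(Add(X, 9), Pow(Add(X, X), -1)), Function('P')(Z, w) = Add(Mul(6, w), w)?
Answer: Rational(615, 4) ≈ 153.75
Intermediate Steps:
Function('P')(Z, w) = Mul(7, w)
Function('C')(X) = Mul(Rational(1, 2), Pow(X, -1), Add(9, X)) (Function('C')(X) = Mul(Add(9, X), Pow(Mul(2, X), -1)) = Mul(Add(9, X), Mul(Rational(1, 2), Pow(X, -1))) = Mul(Rational(1, 2), Pow(X, -1), Add(9, X)))
r = 9 (r = Add(-9, Mul(3, Add(Add(-1, Mul(7, -4)), Mul(5, 7)))) = Add(-9, Mul(3, Add(Add(-1, -28), 35))) = Add(-9, Mul(3, Add(-29, 35))) = Add(-9, Mul(3, 6)) = Add(-9, 18) = 9)
Add(138, Mul(r, Add(-1, Function('C')(2)))) = Add(138, Mul(9, Add(-1, Mul(Rational(1, 2), Pow(2, -1), Add(9, 2))))) = Add(138, Mul(9, Add(-1, Mul(Rational(1, 2), Rational(1, 2), 11)))) = Add(138, Mul(9, Add(-1, Rational(11, 4)))) = Add(138, Mul(9, Rational(7, 4))) = Add(138, Rational(63, 4)) = Rational(615, 4)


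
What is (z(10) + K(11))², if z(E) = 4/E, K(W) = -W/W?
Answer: 9/25 ≈ 0.36000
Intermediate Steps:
K(W) = -1 (K(W) = -1*1 = -1)
(z(10) + K(11))² = (4/10 - 1)² = (4*(⅒) - 1)² = (⅖ - 1)² = (-⅗)² = 9/25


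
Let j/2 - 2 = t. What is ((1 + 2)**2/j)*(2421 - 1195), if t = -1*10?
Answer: -5517/8 ≈ -689.63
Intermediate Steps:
t = -10
j = -16 (j = 4 + 2*(-10) = 4 - 20 = -16)
((1 + 2)**2/j)*(2421 - 1195) = ((1 + 2)**2/(-16))*(2421 - 1195) = (3**2*(-1/16))*1226 = (9*(-1/16))*1226 = -9/16*1226 = -5517/8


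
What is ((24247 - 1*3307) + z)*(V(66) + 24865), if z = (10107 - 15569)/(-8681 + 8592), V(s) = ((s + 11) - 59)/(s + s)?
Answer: 511235707513/979 ≈ 5.2220e+8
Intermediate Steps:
V(s) = (-48 + s)/(2*s) (V(s) = ((11 + s) - 59)/((2*s)) = (-48 + s)*(1/(2*s)) = (-48 + s)/(2*s))
z = 5462/89 (z = -5462/(-89) = -5462*(-1/89) = 5462/89 ≈ 61.371)
((24247 - 1*3307) + z)*(V(66) + 24865) = ((24247 - 1*3307) + 5462/89)*((½)*(-48 + 66)/66 + 24865) = ((24247 - 3307) + 5462/89)*((½)*(1/66)*18 + 24865) = (20940 + 5462/89)*(3/22 + 24865) = (1869122/89)*(547033/22) = 511235707513/979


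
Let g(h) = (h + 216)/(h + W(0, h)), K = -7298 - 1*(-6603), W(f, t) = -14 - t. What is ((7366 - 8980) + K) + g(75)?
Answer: -32617/14 ≈ -2329.8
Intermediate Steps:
K = -695 (K = -7298 + 6603 = -695)
g(h) = -108/7 - h/14 (g(h) = (h + 216)/(h + (-14 - h)) = (216 + h)/(-14) = (216 + h)*(-1/14) = -108/7 - h/14)
((7366 - 8980) + K) + g(75) = ((7366 - 8980) - 695) + (-108/7 - 1/14*75) = (-1614 - 695) + (-108/7 - 75/14) = -2309 - 291/14 = -32617/14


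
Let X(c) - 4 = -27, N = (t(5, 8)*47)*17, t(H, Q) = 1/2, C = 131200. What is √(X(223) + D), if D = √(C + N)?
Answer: √(-92 + 2*√526398)/2 ≈ 18.433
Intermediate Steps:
t(H, Q) = ½
N = 799/2 (N = ((½)*47)*17 = (47/2)*17 = 799/2 ≈ 399.50)
X(c) = -23 (X(c) = 4 - 27 = -23)
D = √526398/2 (D = √(131200 + 799/2) = √(263199/2) = √526398/2 ≈ 362.77)
√(X(223) + D) = √(-23 + √526398/2)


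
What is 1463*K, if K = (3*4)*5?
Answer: 87780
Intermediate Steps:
K = 60 (K = 12*5 = 60)
1463*K = 1463*60 = 87780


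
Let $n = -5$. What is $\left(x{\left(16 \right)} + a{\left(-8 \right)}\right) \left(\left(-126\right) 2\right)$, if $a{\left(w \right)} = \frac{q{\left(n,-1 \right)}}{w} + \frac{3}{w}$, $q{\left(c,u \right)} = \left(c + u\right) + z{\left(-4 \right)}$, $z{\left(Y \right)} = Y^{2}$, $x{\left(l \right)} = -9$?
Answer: $\frac{5355}{2} \approx 2677.5$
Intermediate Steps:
$q{\left(c,u \right)} = 16 + c + u$ ($q{\left(c,u \right)} = \left(c + u\right) + \left(-4\right)^{2} = \left(c + u\right) + 16 = 16 + c + u$)
$a{\left(w \right)} = \frac{13}{w}$ ($a{\left(w \right)} = \frac{16 - 5 - 1}{w} + \frac{3}{w} = \frac{10}{w} + \frac{3}{w} = \frac{13}{w}$)
$\left(x{\left(16 \right)} + a{\left(-8 \right)}\right) \left(\left(-126\right) 2\right) = \left(-9 + \frac{13}{-8}\right) \left(\left(-126\right) 2\right) = \left(-9 + 13 \left(- \frac{1}{8}\right)\right) \left(-252\right) = \left(-9 - \frac{13}{8}\right) \left(-252\right) = \left(- \frac{85}{8}\right) \left(-252\right) = \frac{5355}{2}$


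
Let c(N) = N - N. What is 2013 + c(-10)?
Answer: 2013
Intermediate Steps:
c(N) = 0
2013 + c(-10) = 2013 + 0 = 2013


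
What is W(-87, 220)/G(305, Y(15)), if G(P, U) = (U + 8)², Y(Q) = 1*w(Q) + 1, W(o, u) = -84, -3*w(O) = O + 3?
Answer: -28/3 ≈ -9.3333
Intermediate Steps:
w(O) = -1 - O/3 (w(O) = -(O + 3)/3 = -(3 + O)/3 = -1 - O/3)
Y(Q) = -Q/3 (Y(Q) = 1*(-1 - Q/3) + 1 = (-1 - Q/3) + 1 = -Q/3)
G(P, U) = (8 + U)²
W(-87, 220)/G(305, Y(15)) = -84/(8 - ⅓*15)² = -84/(8 - 5)² = -84/(3²) = -84/9 = -84*⅑ = -28/3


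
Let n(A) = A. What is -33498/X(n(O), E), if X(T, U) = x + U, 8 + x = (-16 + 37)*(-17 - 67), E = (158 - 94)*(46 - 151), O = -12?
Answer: 16749/4246 ≈ 3.9447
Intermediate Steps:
E = -6720 (E = 64*(-105) = -6720)
x = -1772 (x = -8 + (-16 + 37)*(-17 - 67) = -8 + 21*(-84) = -8 - 1764 = -1772)
X(T, U) = -1772 + U
-33498/X(n(O), E) = -33498/(-1772 - 6720) = -33498/(-8492) = -33498*(-1/8492) = 16749/4246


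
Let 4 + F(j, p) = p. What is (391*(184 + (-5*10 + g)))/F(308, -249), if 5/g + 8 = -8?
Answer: -36363/176 ≈ -206.61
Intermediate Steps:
g = -5/16 (g = 5/(-8 - 8) = 5/(-16) = 5*(-1/16) = -5/16 ≈ -0.31250)
F(j, p) = -4 + p
(391*(184 + (-5*10 + g)))/F(308, -249) = (391*(184 + (-5*10 - 5/16)))/(-4 - 249) = (391*(184 + (-50 - 5/16)))/(-253) = (391*(184 - 805/16))*(-1/253) = (391*(2139/16))*(-1/253) = (836349/16)*(-1/253) = -36363/176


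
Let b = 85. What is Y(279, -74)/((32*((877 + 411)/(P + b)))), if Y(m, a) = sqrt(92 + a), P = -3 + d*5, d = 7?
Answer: 351*sqrt(2)/41216 ≈ 0.012044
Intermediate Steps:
P = 32 (P = -3 + 7*5 = -3 + 35 = 32)
Y(279, -74)/((32*((877 + 411)/(P + b)))) = sqrt(92 - 74)/((32*((877 + 411)/(32 + 85)))) = sqrt(18)/((32*(1288/117))) = (3*sqrt(2))/((32*(1288*(1/117)))) = (3*sqrt(2))/((32*(1288/117))) = (3*sqrt(2))/(41216/117) = (3*sqrt(2))*(117/41216) = 351*sqrt(2)/41216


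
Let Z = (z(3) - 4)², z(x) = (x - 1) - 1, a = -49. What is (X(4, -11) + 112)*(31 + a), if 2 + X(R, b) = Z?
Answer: -2142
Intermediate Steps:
z(x) = -2 + x (z(x) = (-1 + x) - 1 = -2 + x)
Z = 9 (Z = ((-2 + 3) - 4)² = (1 - 4)² = (-3)² = 9)
X(R, b) = 7 (X(R, b) = -2 + 9 = 7)
(X(4, -11) + 112)*(31 + a) = (7 + 112)*(31 - 49) = 119*(-18) = -2142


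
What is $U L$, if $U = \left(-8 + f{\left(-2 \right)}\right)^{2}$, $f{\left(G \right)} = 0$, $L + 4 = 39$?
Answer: $2240$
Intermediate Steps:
$L = 35$ ($L = -4 + 39 = 35$)
$U = 64$ ($U = \left(-8 + 0\right)^{2} = \left(-8\right)^{2} = 64$)
$U L = 64 \cdot 35 = 2240$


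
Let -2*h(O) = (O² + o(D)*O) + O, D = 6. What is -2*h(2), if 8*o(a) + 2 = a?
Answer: 7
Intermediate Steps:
o(a) = -¼ + a/8
h(O) = -3*O/4 - O²/2 (h(O) = -((O² + (-¼ + (⅛)*6)*O) + O)/2 = -((O² + (-¼ + ¾)*O) + O)/2 = -((O² + O/2) + O)/2 = -(O² + 3*O/2)/2 = -3*O/4 - O²/2)
-2*h(2) = -(-1)*2*(3 + 2*2)/2 = -(-1)*2*(3 + 4)/2 = -(-1)*2*7/2 = -2*(-7/2) = 7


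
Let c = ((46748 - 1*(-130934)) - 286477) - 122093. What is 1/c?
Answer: -1/230888 ≈ -4.3311e-6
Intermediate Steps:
c = -230888 (c = ((46748 + 130934) - 286477) - 122093 = (177682 - 286477) - 122093 = -108795 - 122093 = -230888)
1/c = 1/(-230888) = -1/230888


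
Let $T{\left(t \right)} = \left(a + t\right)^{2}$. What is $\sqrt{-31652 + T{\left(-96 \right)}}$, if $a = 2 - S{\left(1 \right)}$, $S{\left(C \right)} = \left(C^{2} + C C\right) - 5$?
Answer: $i \sqrt{23371} \approx 152.88 i$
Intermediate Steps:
$S{\left(C \right)} = -5 + 2 C^{2}$ ($S{\left(C \right)} = \left(C^{2} + C^{2}\right) - 5 = 2 C^{2} - 5 = -5 + 2 C^{2}$)
$a = 5$ ($a = 2 - \left(-5 + 2 \cdot 1^{2}\right) = 2 - \left(-5 + 2 \cdot 1\right) = 2 - \left(-5 + 2\right) = 2 - -3 = 2 + 3 = 5$)
$T{\left(t \right)} = \left(5 + t\right)^{2}$
$\sqrt{-31652 + T{\left(-96 \right)}} = \sqrt{-31652 + \left(5 - 96\right)^{2}} = \sqrt{-31652 + \left(-91\right)^{2}} = \sqrt{-31652 + 8281} = \sqrt{-23371} = i \sqrt{23371}$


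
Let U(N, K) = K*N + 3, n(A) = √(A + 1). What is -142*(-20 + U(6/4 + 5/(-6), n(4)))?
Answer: 2414 - 284*√5/3 ≈ 2202.3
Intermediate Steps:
n(A) = √(1 + A)
U(N, K) = 3 + K*N
-142*(-20 + U(6/4 + 5/(-6), n(4))) = -142*(-20 + (3 + √(1 + 4)*(6/4 + 5/(-6)))) = -142*(-20 + (3 + √5*(6*(¼) + 5*(-⅙)))) = -142*(-20 + (3 + √5*(3/2 - ⅚))) = -142*(-20 + (3 + √5*(⅔))) = -142*(-20 + (3 + 2*√5/3)) = -142*(-17 + 2*√5/3) = 2414 - 284*√5/3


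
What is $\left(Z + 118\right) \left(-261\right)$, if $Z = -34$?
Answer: $-21924$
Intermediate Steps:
$\left(Z + 118\right) \left(-261\right) = \left(-34 + 118\right) \left(-261\right) = 84 \left(-261\right) = -21924$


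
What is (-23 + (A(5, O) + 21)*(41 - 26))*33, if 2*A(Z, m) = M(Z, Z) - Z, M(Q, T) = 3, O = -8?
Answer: 9141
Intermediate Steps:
A(Z, m) = 3/2 - Z/2 (A(Z, m) = (3 - Z)/2 = 3/2 - Z/2)
(-23 + (A(5, O) + 21)*(41 - 26))*33 = (-23 + ((3/2 - 1/2*5) + 21)*(41 - 26))*33 = (-23 + ((3/2 - 5/2) + 21)*15)*33 = (-23 + (-1 + 21)*15)*33 = (-23 + 20*15)*33 = (-23 + 300)*33 = 277*33 = 9141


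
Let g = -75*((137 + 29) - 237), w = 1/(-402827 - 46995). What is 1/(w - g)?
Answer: -449822/2395302151 ≈ -0.00018779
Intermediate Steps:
w = -1/449822 (w = 1/(-449822) = -1/449822 ≈ -2.2231e-6)
g = 5325 (g = -75*(166 - 237) = -75*(-71) = 5325)
1/(w - g) = 1/(-1/449822 - 1*5325) = 1/(-1/449822 - 5325) = 1/(-2395302151/449822) = -449822/2395302151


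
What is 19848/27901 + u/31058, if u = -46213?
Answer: -672949729/866549258 ≈ -0.77659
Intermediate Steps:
19848/27901 + u/31058 = 19848/27901 - 46213/31058 = -672949729/866549258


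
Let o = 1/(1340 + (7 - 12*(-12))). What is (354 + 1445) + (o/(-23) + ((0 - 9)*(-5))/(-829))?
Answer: 51142041689/28428897 ≈ 1798.9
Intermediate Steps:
o = 1/1491 (o = 1/(1340 + (7 + 144)) = 1/(1340 + 151) = 1/1491 ≈ 0.00067069)
(354 + 1445) + (o/(-23) + ((0 - 9)*(-5))/(-829)) = (354 + 1445) + ((1/1491)/(-23) + ((0 - 9)*(-5))/(-829)) = 1799 + ((1/1491)*(-1/23) - 9*(-5)*(-1/829)) = 1799 + (-1/34293 + 45*(-1/829)) = 1799 + (-1/34293 - 45/829) = 1799 - 1544014/28428897 = 51142041689/28428897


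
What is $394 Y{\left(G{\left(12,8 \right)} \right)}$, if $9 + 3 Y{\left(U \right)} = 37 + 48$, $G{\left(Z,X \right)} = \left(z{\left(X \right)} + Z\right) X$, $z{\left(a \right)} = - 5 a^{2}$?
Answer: $\frac{29944}{3} \approx 9981.3$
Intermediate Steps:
$G{\left(Z,X \right)} = X \left(Z - 5 X^{2}\right)$ ($G{\left(Z,X \right)} = \left(- 5 X^{2} + Z\right) X = \left(Z - 5 X^{2}\right) X = X \left(Z - 5 X^{2}\right)$)
$Y{\left(U \right)} = \frac{76}{3}$ ($Y{\left(U \right)} = -3 + \frac{37 + 48}{3} = -3 + \frac{1}{3} \cdot 85 = -3 + \frac{85}{3} = \frac{76}{3}$)
$394 Y{\left(G{\left(12,8 \right)} \right)} = 394 \cdot \frac{76}{3} = \frac{29944}{3}$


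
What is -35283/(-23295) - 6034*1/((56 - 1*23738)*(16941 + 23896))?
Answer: 5687065761842/3754772870505 ≈ 1.5146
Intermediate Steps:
-35283/(-23295) - 6034*1/((56 - 1*23738)*(16941 + 23896)) = -35283*(-1/23295) - 6034*1/(40837*(56 - 23738)) = 11761/7765 - 6034/((-23682*40837)) = 11761/7765 - 6034/(-967101834) = 11761/7765 - 6034*(-1/967101834) = 11761/7765 + 3017/483550917 = 5687065761842/3754772870505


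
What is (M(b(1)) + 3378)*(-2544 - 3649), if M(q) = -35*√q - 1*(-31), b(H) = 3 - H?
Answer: -21111937 + 216755*√2 ≈ -2.0805e+7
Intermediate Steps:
M(q) = 31 - 35*√q (M(q) = -35*√q + 31 = 31 - 35*√q)
(M(b(1)) + 3378)*(-2544 - 3649) = ((31 - 35*√(3 - 1*1)) + 3378)*(-2544 - 3649) = ((31 - 35*√(3 - 1)) + 3378)*(-6193) = ((31 - 35*√2) + 3378)*(-6193) = (3409 - 35*√2)*(-6193) = -21111937 + 216755*√2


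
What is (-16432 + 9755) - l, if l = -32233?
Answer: 25556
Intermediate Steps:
(-16432 + 9755) - l = (-16432 + 9755) - 1*(-32233) = -6677 + 32233 = 25556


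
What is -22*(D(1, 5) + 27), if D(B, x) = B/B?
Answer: -616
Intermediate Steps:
D(B, x) = 1
-22*(D(1, 5) + 27) = -22*(1 + 27) = -22*28 = -616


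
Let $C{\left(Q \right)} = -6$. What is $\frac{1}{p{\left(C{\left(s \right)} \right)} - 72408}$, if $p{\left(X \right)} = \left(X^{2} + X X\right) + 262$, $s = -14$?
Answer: $- \frac{1}{72074} \approx -1.3875 \cdot 10^{-5}$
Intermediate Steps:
$p{\left(X \right)} = 262 + 2 X^{2}$ ($p{\left(X \right)} = \left(X^{2} + X^{2}\right) + 262 = 2 X^{2} + 262 = 262 + 2 X^{2}$)
$\frac{1}{p{\left(C{\left(s \right)} \right)} - 72408} = \frac{1}{\left(262 + 2 \left(-6\right)^{2}\right) - 72408} = \frac{1}{\left(262 + 2 \cdot 36\right) - 72408} = \frac{1}{\left(262 + 72\right) - 72408} = \frac{1}{334 - 72408} = \frac{1}{-72074} = - \frac{1}{72074}$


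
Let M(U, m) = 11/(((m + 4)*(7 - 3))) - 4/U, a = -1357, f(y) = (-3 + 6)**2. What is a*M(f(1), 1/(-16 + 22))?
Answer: -131629/450 ≈ -292.51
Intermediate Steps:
f(y) = 9 (f(y) = 3**2 = 9)
M(U, m) = -4/U + 11/(16 + 4*m) (M(U, m) = 11/(((4 + m)*4)) - 4/U = 11/(16 + 4*m) - 4/U = -4/U + 11/(16 + 4*m))
a*M(f(1), 1/(-16 + 22)) = -1357*(-64 - 16/(-16 + 22) + 11*9)/(4*9*(4 + 1/(-16 + 22))) = -1357*(-64 - 16/6 + 99)/(4*9*(4 + 1/6)) = -1357*(-64 - 16*1/6 + 99)/(4*9*(4 + 1/6)) = -1357*(-64 - 8/3 + 99)/(4*9*25/6) = -1357*6*97/(4*9*25*3) = -1357*97/450 = -131629/450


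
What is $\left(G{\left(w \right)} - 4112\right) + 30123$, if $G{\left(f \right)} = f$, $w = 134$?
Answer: $26145$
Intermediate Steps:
$\left(G{\left(w \right)} - 4112\right) + 30123 = \left(134 - 4112\right) + 30123 = -3978 + 30123 = 26145$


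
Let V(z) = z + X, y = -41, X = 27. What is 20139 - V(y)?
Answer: 20153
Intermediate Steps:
V(z) = 27 + z (V(z) = z + 27 = 27 + z)
20139 - V(y) = 20139 - (27 - 41) = 20139 - 1*(-14) = 20139 + 14 = 20153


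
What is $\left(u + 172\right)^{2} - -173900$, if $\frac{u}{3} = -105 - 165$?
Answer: $580944$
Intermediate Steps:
$u = -810$ ($u = 3 \left(-105 - 165\right) = 3 \left(-270\right) = -810$)
$\left(u + 172\right)^{2} - -173900 = \left(-810 + 172\right)^{2} - -173900 = \left(-638\right)^{2} + 173900 = 407044 + 173900 = 580944$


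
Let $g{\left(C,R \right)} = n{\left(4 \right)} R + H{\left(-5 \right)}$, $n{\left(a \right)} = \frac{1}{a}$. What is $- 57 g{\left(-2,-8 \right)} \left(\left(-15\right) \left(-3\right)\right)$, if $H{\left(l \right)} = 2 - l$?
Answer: $-12825$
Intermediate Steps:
$g{\left(C,R \right)} = 7 + \frac{R}{4}$ ($g{\left(C,R \right)} = \frac{R}{4} + \left(2 - -5\right) = \frac{R}{4} + \left(2 + 5\right) = \frac{R}{4} + 7 = 7 + \frac{R}{4}$)
$- 57 g{\left(-2,-8 \right)} \left(\left(-15\right) \left(-3\right)\right) = - 57 \left(7 + \frac{1}{4} \left(-8\right)\right) \left(\left(-15\right) \left(-3\right)\right) = - 57 \left(7 - 2\right) 45 = \left(-57\right) 5 \cdot 45 = \left(-285\right) 45 = -12825$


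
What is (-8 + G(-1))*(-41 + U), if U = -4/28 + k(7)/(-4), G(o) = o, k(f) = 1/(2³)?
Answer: 83007/224 ≈ 370.57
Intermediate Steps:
k(f) = ⅛ (k(f) = 1/8 = ⅛)
U = -39/224 (U = -4/28 + (⅛)/(-4) = -4*1/28 + (⅛)*(-¼) = -⅐ - 1/32 = -39/224 ≈ -0.17411)
(-8 + G(-1))*(-41 + U) = (-8 - 1)*(-41 - 39/224) = -9*(-9223/224) = 83007/224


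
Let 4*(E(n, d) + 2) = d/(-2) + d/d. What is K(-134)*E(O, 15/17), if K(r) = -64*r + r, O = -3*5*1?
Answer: -1067913/68 ≈ -15705.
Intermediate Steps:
O = -15 (O = -15*1 = -15)
K(r) = -63*r
E(n, d) = -7/4 - d/8 (E(n, d) = -2 + (d/(-2) + d/d)/4 = -2 + (d*(-½) + 1)/4 = -2 + (-d/2 + 1)/4 = -2 + (1 - d/2)/4 = -2 + (¼ - d/8) = -7/4 - d/8)
K(-134)*E(O, 15/17) = (-63*(-134))*(-7/4 - 15/(8*17)) = 8442*(-7/4 - 15/(8*17)) = 8442*(-7/4 - ⅛*15/17) = 8442*(-7/4 - 15/136) = 8442*(-253/136) = -1067913/68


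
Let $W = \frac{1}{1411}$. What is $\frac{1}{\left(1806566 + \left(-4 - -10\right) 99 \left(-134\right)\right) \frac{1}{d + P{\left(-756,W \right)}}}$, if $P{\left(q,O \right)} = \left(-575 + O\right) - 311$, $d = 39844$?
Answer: $\frac{54969739}{2436754670} \approx 0.022559$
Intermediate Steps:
$W = \frac{1}{1411} \approx 0.00070872$
$P{\left(q,O \right)} = -886 + O$
$\frac{1}{\left(1806566 + \left(-4 - -10\right) 99 \left(-134\right)\right) \frac{1}{d + P{\left(-756,W \right)}}} = \frac{1}{\left(1806566 + \left(-4 - -10\right) 99 \left(-134\right)\right) \frac{1}{39844 + \left(-886 + \frac{1}{1411}\right)}} = \frac{1}{\left(1806566 + \left(-4 + 10\right) 99 \left(-134\right)\right) \frac{1}{39844 - \frac{1250145}{1411}}} = \frac{1}{\left(1806566 + 6 \cdot 99 \left(-134\right)\right) \frac{1}{\frac{54969739}{1411}}} = \frac{1}{\left(1806566 + 594 \left(-134\right)\right) \frac{1411}{54969739}} = \frac{1}{\left(1806566 - 79596\right) \frac{1411}{54969739}} = \frac{1}{1726970 \cdot \frac{1411}{54969739}} = \frac{1}{\frac{2436754670}{54969739}} = \frac{54969739}{2436754670}$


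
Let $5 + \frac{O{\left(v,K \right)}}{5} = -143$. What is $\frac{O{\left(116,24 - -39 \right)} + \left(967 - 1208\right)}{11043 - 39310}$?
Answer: $\frac{981}{28267} \approx 0.034705$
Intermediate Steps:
$O{\left(v,K \right)} = -740$ ($O{\left(v,K \right)} = -25 + 5 \left(-143\right) = -25 - 715 = -740$)
$\frac{O{\left(116,24 - -39 \right)} + \left(967 - 1208\right)}{11043 - 39310} = \frac{-740 + \left(967 - 1208\right)}{11043 - 39310} = \frac{-740 + \left(967 - 1208\right)}{-28267} = \left(-740 - 241\right) \left(- \frac{1}{28267}\right) = \left(-981\right) \left(- \frac{1}{28267}\right) = \frac{981}{28267}$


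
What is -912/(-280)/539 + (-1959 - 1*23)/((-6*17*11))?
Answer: 1705379/962115 ≈ 1.7725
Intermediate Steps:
-912/(-280)/539 + (-1959 - 1*23)/((-6*17*11)) = -912*(-1/280)*(1/539) + (-1959 - 23)/((-102*11)) = (114/35)*(1/539) - 1982/(-1122) = 114/18865 - 1982*(-1/1122) = 114/18865 + 991/561 = 1705379/962115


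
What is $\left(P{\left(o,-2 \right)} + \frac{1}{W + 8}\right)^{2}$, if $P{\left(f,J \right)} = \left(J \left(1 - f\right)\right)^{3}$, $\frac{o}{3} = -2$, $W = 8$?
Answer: $\frac{1927473409}{256} \approx 7.5292 \cdot 10^{6}$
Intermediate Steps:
$o = -6$ ($o = 3 \left(-2\right) = -6$)
$P{\left(f,J \right)} = J^{3} \left(1 - f\right)^{3}$
$\left(P{\left(o,-2 \right)} + \frac{1}{W + 8}\right)^{2} = \left(- \left(-2\right)^{3} \left(-1 - 6\right)^{3} + \frac{1}{8 + 8}\right)^{2} = \left(\left(-1\right) \left(-8\right) \left(-7\right)^{3} + \frac{1}{16}\right)^{2} = \left(\left(-1\right) \left(-8\right) \left(-343\right) + \frac{1}{16}\right)^{2} = \left(-2744 + \frac{1}{16}\right)^{2} = \left(- \frac{43903}{16}\right)^{2} = \frac{1927473409}{256}$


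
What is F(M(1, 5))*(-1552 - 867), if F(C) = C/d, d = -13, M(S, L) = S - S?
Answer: 0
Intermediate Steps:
M(S, L) = 0
F(C) = -C/13 (F(C) = C/(-13) = C*(-1/13) = -C/13)
F(M(1, 5))*(-1552 - 867) = (-1/13*0)*(-1552 - 867) = 0*(-2419) = 0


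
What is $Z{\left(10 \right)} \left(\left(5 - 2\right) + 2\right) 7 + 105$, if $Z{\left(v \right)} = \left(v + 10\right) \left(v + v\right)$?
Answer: $14105$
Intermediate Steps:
$Z{\left(v \right)} = 2 v \left(10 + v\right)$ ($Z{\left(v \right)} = \left(10 + v\right) 2 v = 2 v \left(10 + v\right)$)
$Z{\left(10 \right)} \left(\left(5 - 2\right) + 2\right) 7 + 105 = 2 \cdot 10 \left(10 + 10\right) \left(\left(5 - 2\right) + 2\right) 7 + 105 = 2 \cdot 10 \cdot 20 \left(\left(5 - 2\right) + 2\right) 7 + 105 = 400 \left(3 + 2\right) 7 + 105 = 400 \cdot 5 \cdot 7 + 105 = 400 \cdot 35 + 105 = 14000 + 105 = 14105$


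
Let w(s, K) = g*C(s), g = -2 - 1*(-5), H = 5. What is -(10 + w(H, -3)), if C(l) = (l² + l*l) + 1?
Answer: -163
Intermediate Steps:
C(l) = 1 + 2*l² (C(l) = (l² + l²) + 1 = 2*l² + 1 = 1 + 2*l²)
g = 3 (g = -2 + 5 = 3)
w(s, K) = 3 + 6*s² (w(s, K) = 3*(1 + 2*s²) = 3 + 6*s²)
-(10 + w(H, -3)) = -(10 + (3 + 6*5²)) = -(10 + (3 + 6*25)) = -(10 + (3 + 150)) = -(10 + 153) = -1*163 = -163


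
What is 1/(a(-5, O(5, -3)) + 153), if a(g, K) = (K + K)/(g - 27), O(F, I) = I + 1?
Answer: 8/1225 ≈ 0.0065306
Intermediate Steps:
O(F, I) = 1 + I
a(g, K) = 2*K/(-27 + g) (a(g, K) = (2*K)/(-27 + g) = 2*K/(-27 + g))
1/(a(-5, O(5, -3)) + 153) = 1/(2*(1 - 3)/(-27 - 5) + 153) = 1/(2*(-2)/(-32) + 153) = 1/(2*(-2)*(-1/32) + 153) = 1/(1/8 + 153) = 1/(1225/8) = 8/1225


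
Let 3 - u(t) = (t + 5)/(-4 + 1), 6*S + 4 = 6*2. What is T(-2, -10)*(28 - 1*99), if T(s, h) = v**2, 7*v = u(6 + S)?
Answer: -290816/3969 ≈ -73.272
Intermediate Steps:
S = 4/3 (S = -2/3 + (6*2)/6 = -2/3 + (1/6)*12 = -2/3 + 2 = 4/3 ≈ 1.3333)
u(t) = 14/3 + t/3 (u(t) = 3 - (t + 5)/(-4 + 1) = 3 - (5 + t)/(-3) = 3 - (5 + t)*(-1)/3 = 3 - (-5/3 - t/3) = 3 + (5/3 + t/3) = 14/3 + t/3)
v = 64/63 (v = (14/3 + (6 + 4/3)/3)/7 = (14/3 + (1/3)*(22/3))/7 = (14/3 + 22/9)/7 = (1/7)*(64/9) = 64/63 ≈ 1.0159)
T(s, h) = 4096/3969 (T(s, h) = (64/63)**2 = 4096/3969)
T(-2, -10)*(28 - 1*99) = 4096*(28 - 1*99)/3969 = 4096*(28 - 99)/3969 = (4096/3969)*(-71) = -290816/3969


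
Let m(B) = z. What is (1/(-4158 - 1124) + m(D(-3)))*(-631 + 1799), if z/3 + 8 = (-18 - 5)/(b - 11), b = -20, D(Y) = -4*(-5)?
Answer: -2082182504/81871 ≈ -25432.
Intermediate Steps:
D(Y) = 20
z = -675/31 (z = -24 + 3*((-18 - 5)/(-20 - 11)) = -24 + 3*(-23/(-31)) = -24 + 3*(-23*(-1/31)) = -24 + 3*(23/31) = -24 + 69/31 = -675/31 ≈ -21.774)
m(B) = -675/31
(1/(-4158 - 1124) + m(D(-3)))*(-631 + 1799) = (1/(-4158 - 1124) - 675/31)*(-631 + 1799) = (1/(-5282) - 675/31)*1168 = (-1/5282 - 675/31)*1168 = -3565381/163742*1168 = -2082182504/81871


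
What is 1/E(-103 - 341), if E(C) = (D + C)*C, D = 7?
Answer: 1/194028 ≈ 5.1539e-6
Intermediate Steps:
E(C) = C*(7 + C) (E(C) = (7 + C)*C = C*(7 + C))
1/E(-103 - 341) = 1/((-103 - 341)*(7 + (-103 - 341))) = 1/(-444*(7 - 444)) = 1/(-444*(-437)) = 1/194028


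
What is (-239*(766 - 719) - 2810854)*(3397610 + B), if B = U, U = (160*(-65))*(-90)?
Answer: -12229824444070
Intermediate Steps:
U = 936000 (U = -10400*(-90) = 936000)
B = 936000
(-239*(766 - 719) - 2810854)*(3397610 + B) = (-239*(766 - 719) - 2810854)*(3397610 + 936000) = (-239*47 - 2810854)*4333610 = (-11233 - 2810854)*4333610 = -2822087*4333610 = -12229824444070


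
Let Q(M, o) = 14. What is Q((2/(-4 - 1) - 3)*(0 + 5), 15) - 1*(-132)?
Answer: 146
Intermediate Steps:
Q((2/(-4 - 1) - 3)*(0 + 5), 15) - 1*(-132) = 14 - 1*(-132) = 14 + 132 = 146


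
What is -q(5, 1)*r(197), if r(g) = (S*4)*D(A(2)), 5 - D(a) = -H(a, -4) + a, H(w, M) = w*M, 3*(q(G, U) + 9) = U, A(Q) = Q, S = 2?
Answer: -1040/3 ≈ -346.67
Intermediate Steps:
q(G, U) = -9 + U/3
H(w, M) = M*w
D(a) = 5 - 5*a (D(a) = 5 - (-(-4)*a + a) = 5 - (4*a + a) = 5 - 5*a)
r(g) = -40 (r(g) = (2*4)*(5 - 5*2) = 8*(5 - 10) = 8*(-5) = -40)
-q(5, 1)*r(197) = -(-9 + (⅓)*1)*(-40) = -(-9 + ⅓)*(-40) = -(-26)*(-40)/3 = -1*1040/3 = -1040/3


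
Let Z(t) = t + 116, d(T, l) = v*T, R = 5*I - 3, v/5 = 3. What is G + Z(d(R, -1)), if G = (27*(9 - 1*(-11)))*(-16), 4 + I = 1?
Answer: -8794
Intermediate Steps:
I = -3 (I = -4 + 1 = -3)
v = 15 (v = 5*3 = 15)
R = -18 (R = 5*(-3) - 3 = -15 - 3 = -18)
d(T, l) = 15*T
Z(t) = 116 + t
G = -8640 (G = (27*(9 + 11))*(-16) = (27*20)*(-16) = 540*(-16) = -8640)
G + Z(d(R, -1)) = -8640 + (116 + 15*(-18)) = -8640 + (116 - 270) = -8640 - 154 = -8794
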